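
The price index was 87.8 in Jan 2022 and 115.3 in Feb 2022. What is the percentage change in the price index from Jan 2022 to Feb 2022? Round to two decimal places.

31.32%

Change = (115.3 − 87.8) / 87.8 × 100
       = 27.5 / 87.8 × 100 = 31.3212%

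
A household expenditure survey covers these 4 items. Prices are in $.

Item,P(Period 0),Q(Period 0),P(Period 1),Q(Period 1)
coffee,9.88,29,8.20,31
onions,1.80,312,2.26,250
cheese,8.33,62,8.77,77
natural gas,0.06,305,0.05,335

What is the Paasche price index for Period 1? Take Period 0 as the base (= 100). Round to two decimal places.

106.59

Paasche price index uses current-period quantities as weights.
ΣP(Period 1)·Q(Period 1) = 8.20×31 + 2.26×250 + 8.77×77 + 0.05×335 = 254.2 + 565 + 675.29 + 16.75 = 1511.24
ΣP(Period 0)·Q(Period 1) = 9.88×31 + 1.80×250 + 8.33×77 + 0.06×335 = 306.28 + 450 + 641.41 + 20.1 = 1417.79
Index = 1511.24 / 1417.79 × 100 = 106.5912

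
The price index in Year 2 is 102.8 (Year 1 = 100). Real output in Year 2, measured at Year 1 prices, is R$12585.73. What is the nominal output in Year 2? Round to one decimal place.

12938.1

Nominal = Real × (Index/100) = 12585.73 × (102.8/100)
        = 12585.73 × 1.028 = 12938.1304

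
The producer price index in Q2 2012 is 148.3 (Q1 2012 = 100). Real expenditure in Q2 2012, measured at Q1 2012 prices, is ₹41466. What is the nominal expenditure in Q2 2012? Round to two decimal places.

61494.08

Nominal = Real × (Index/100) = 41466 × (148.3/100)
        = 41466 × 1.483 = 61494.0780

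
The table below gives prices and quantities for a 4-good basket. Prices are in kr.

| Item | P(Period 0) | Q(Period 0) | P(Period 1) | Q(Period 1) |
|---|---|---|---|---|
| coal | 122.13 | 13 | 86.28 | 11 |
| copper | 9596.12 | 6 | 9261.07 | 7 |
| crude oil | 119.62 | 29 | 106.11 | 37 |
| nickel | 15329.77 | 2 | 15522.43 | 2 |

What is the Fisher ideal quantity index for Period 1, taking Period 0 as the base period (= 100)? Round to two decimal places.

111.00

Laspeyres component (base-period weights):
ΣP(Period 0)Q(Period 1) = 122.13×11 + 9596.12×7 + 119.62×37 + 15329.77×2 = 1343.43 + 67172.84 + 4425.94 + 30659.54 = 103601.75
ΣP(Period 0)Q(Period 0) = 122.13×13 + 9596.12×6 + 119.62×29 + 15329.77×2 = 1587.69 + 57576.72 + 3468.98 + 30659.54 = 93292.93
L = 103601.75 / 93292.93 × 100 = 111.0499
Paasche component (current-period weights):
ΣP(Period 1)Q(Period 1) = 86.28×11 + 9261.07×7 + 106.11×37 + 15522.43×2 = 949.08 + 64827.49 + 3926.07 + 31044.86 = 100747.5
ΣP(Period 1)Q(Period 0) = 86.28×13 + 9261.07×6 + 106.11×29 + 15522.43×2 = 1121.64 + 55566.42 + 3077.19 + 31044.86 = 90810.11
P = 100747.5 / 90810.11 × 100 = 110.9430
Fisher = √(L × P) = √(111.0499 × 110.9430) = 110.9965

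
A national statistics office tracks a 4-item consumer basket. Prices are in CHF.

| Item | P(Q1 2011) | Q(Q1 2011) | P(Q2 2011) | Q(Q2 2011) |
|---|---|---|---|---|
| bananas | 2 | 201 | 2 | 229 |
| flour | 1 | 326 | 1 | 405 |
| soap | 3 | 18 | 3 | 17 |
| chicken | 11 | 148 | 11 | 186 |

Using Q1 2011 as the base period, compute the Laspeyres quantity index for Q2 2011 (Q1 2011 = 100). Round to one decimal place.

Laspeyres quantity index uses base-period prices as weights.
ΣP(Q1 2011)·Q(Q2 2011) = 2×229 + 1×405 + 3×17 + 11×186 = 458 + 405 + 51 + 2046 = 2960
ΣP(Q1 2011)·Q(Q1 2011) = 2×201 + 1×326 + 3×18 + 11×148 = 402 + 326 + 54 + 1628 = 2410
Index = 2960 / 2410 × 100 = 122.8216

122.8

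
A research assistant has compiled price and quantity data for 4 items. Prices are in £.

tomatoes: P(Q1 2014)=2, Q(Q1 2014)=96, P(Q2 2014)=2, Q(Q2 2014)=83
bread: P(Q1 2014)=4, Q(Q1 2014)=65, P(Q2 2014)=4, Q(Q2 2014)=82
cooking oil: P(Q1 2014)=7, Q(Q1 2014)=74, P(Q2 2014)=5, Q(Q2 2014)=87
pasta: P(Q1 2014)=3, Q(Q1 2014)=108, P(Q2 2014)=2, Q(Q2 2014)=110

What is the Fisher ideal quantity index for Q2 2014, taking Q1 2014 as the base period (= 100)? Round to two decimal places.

Laspeyres component (base-period weights):
ΣP(Q1 2014)Q(Q2 2014) = 2×83 + 4×82 + 7×87 + 3×110 = 166 + 328 + 609 + 330 = 1433
ΣP(Q1 2014)Q(Q1 2014) = 2×96 + 4×65 + 7×74 + 3×108 = 192 + 260 + 518 + 324 = 1294
L = 1433 / 1294 × 100 = 110.7419
Paasche component (current-period weights):
ΣP(Q2 2014)Q(Q2 2014) = 2×83 + 4×82 + 5×87 + 2×110 = 166 + 328 + 435 + 220 = 1149
ΣP(Q2 2014)Q(Q1 2014) = 2×96 + 4×65 + 5×74 + 2×108 = 192 + 260 + 370 + 216 = 1038
P = 1149 / 1038 × 100 = 110.6936
Fisher = √(L × P) = √(110.7419 × 110.6936) = 110.7178

110.72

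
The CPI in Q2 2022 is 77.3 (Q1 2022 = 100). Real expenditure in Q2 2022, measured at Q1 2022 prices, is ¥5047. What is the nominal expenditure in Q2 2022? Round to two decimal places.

Nominal = Real × (Index/100) = 5047 × (77.3/100)
        = 5047 × 0.773 = 3901.3310

3901.33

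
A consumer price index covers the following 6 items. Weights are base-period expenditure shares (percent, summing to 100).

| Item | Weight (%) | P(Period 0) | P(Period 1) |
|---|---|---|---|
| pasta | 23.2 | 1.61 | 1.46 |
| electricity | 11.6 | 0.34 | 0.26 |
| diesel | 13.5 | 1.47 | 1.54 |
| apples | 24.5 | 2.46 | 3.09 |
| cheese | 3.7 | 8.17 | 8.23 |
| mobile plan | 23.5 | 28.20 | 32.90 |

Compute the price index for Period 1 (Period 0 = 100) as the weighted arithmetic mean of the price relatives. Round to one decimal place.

pasta: 23.2 × (1.46/1.61) = 23.2 × 0.906832 = 21.0385
electricity: 11.6 × (0.26/0.34) = 11.6 × 0.764706 = 8.8706
diesel: 13.5 × (1.54/1.47) = 13.5 × 1.047619 = 14.1429
apples: 24.5 × (3.09/2.46) = 24.5 × 1.256098 = 30.7744
cheese: 3.7 × (8.23/8.17) = 3.7 × 1.007344 = 3.7272
mobile plan: 23.5 × (32.90/28.20) = 23.5 × 1.166667 = 27.4167
Index = Σ wᵢ·(p₁ᵢ/p₀ᵢ) = 21.0385 + 8.8706 + 14.1429 + 30.7744 + 3.7272 + 27.4167 = 105.9702

106.0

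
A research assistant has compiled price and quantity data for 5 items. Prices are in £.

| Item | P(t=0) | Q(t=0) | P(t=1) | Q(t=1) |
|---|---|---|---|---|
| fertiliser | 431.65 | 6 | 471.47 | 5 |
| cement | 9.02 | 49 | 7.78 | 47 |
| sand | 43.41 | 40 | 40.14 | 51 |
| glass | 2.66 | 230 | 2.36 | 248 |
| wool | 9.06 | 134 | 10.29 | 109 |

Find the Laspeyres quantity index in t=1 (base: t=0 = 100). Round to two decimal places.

97.71

Laspeyres quantity index uses base-period prices as weights.
ΣP(t=0)·Q(t=1) = 431.65×5 + 9.02×47 + 43.41×51 + 2.66×248 + 9.06×109 = 2158.25 + 423.94 + 2213.91 + 659.68 + 987.54 = 6443.32
ΣP(t=0)·Q(t=0) = 431.65×6 + 9.02×49 + 43.41×40 + 2.66×230 + 9.06×134 = 2589.9 + 441.98 + 1736.4 + 611.8 + 1214.04 = 6594.12
Index = 6443.32 / 6594.12 × 100 = 97.7131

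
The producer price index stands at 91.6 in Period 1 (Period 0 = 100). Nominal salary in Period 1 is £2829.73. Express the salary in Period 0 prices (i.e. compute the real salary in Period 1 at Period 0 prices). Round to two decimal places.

3089.22

Real = Nominal ÷ (Index/100) = 2829.73 ÷ (91.6/100)
     = 2829.73 ÷ 0.916 = 3089.2249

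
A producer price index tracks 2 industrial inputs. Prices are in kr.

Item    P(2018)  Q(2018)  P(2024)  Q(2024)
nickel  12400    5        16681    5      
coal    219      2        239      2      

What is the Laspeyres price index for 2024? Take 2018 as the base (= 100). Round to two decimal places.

134.35

Laspeyres price index uses base-period quantities as weights.
ΣP(2024)·Q(2018) = 16681×5 + 239×2 = 83405 + 478 = 83883
ΣP(2018)·Q(2018) = 12400×5 + 219×2 = 62000 + 438 = 62438
Index = 83883 / 62438 × 100 = 134.3461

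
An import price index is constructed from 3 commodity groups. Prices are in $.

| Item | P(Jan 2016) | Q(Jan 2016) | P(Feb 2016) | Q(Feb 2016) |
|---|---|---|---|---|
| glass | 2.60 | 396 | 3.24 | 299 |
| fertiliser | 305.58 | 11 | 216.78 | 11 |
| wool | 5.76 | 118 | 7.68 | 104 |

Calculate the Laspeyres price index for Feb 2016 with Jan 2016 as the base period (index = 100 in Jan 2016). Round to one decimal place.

90.2

Laspeyres price index uses base-period quantities as weights.
ΣP(Feb 2016)·Q(Jan 2016) = 3.24×396 + 216.78×11 + 7.68×118 = 1283.04 + 2384.58 + 906.24 = 4573.86
ΣP(Jan 2016)·Q(Jan 2016) = 2.60×396 + 305.58×11 + 5.76×118 = 1029.6 + 3361.38 + 679.68 = 5070.66
Index = 4573.86 / 5070.66 × 100 = 90.2025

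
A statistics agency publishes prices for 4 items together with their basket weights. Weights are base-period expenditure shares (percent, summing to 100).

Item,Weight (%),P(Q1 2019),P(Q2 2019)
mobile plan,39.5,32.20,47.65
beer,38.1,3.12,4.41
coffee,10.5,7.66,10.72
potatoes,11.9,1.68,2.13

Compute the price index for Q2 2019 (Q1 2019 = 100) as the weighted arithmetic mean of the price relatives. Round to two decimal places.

142.09

mobile plan: 39.5 × (47.65/32.20) = 39.5 × 1.479814 = 58.4526
beer: 38.1 × (4.41/3.12) = 38.1 × 1.413462 = 53.8529
coffee: 10.5 × (10.72/7.66) = 10.5 × 1.399478 = 14.6945
potatoes: 11.9 × (2.13/1.68) = 11.9 × 1.267857 = 15.0875
Index = Σ wᵢ·(p₁ᵢ/p₀ᵢ) = 58.4526 + 53.8529 + 14.6945 + 15.0875 = 142.0875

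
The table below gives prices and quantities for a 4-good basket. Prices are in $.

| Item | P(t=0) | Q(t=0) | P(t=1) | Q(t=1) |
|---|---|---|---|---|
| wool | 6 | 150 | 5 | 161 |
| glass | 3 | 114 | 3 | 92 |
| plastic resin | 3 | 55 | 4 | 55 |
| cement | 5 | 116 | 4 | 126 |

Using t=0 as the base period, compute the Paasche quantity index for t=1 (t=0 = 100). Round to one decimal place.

Paasche quantity index uses current-period prices as weights.
ΣP(t=1)·Q(t=1) = 5×161 + 3×92 + 4×55 + 4×126 = 805 + 276 + 220 + 504 = 1805
ΣP(t=1)·Q(t=0) = 5×150 + 3×114 + 4×55 + 4×116 = 750 + 342 + 220 + 464 = 1776
Index = 1805 / 1776 × 100 = 101.6329

101.6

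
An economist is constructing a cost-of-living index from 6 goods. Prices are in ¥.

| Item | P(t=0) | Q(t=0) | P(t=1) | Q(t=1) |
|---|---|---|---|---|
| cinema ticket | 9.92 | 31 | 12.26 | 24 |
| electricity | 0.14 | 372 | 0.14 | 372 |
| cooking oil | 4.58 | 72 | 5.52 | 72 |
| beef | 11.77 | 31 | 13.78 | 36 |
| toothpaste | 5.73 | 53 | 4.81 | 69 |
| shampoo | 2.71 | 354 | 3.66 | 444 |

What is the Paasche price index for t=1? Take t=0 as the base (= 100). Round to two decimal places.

120.99

Paasche price index uses current-period quantities as weights.
ΣP(t=1)·Q(t=1) = 12.26×24 + 0.14×372 + 5.52×72 + 13.78×36 + 4.81×69 + 3.66×444 = 294.24 + 52.08 + 397.44 + 496.08 + 331.89 + 1625.04 = 3196.77
ΣP(t=0)·Q(t=1) = 9.92×24 + 0.14×372 + 4.58×72 + 11.77×36 + 5.73×69 + 2.71×444 = 238.08 + 52.08 + 329.76 + 423.72 + 395.37 + 1203.24 = 2642.25
Index = 3196.77 / 2642.25 × 100 = 120.9867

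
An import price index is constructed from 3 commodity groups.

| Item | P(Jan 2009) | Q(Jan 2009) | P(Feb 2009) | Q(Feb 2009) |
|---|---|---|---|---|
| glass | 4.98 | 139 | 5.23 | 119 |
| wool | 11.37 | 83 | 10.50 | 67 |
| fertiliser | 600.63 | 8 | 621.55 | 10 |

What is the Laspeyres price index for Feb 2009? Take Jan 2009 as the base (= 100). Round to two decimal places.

102.02

Laspeyres price index uses base-period quantities as weights.
ΣP(Feb 2009)·Q(Jan 2009) = 5.23×139 + 10.50×83 + 621.55×8 = 726.97 + 871.5 + 4972.4 = 6570.87
ΣP(Jan 2009)·Q(Jan 2009) = 4.98×139 + 11.37×83 + 600.63×8 = 692.22 + 943.71 + 4805.04 = 6440.97
Index = 6570.87 / 6440.97 × 100 = 102.0168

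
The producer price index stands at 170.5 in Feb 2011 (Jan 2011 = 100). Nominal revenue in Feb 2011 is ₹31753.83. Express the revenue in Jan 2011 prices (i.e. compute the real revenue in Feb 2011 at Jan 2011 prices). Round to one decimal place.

18623.9

Real = Nominal ÷ (Index/100) = 31753.83 ÷ (170.5/100)
     = 31753.83 ÷ 1.705 = 18623.9472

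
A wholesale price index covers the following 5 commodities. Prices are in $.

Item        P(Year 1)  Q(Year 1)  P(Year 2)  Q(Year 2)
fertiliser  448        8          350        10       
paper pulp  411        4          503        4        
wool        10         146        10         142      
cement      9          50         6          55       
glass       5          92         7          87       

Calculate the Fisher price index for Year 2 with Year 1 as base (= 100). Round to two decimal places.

Laspeyres component (base-period weights):
ΣP(Year 2)Q(Year 1) = 350×8 + 503×4 + 10×146 + 6×50 + 7×92 = 2800 + 2012 + 1460 + 300 + 644 = 7216
ΣP(Year 1)Q(Year 1) = 448×8 + 411×4 + 10×146 + 9×50 + 5×92 = 3584 + 1644 + 1460 + 450 + 460 = 7598
L = 7216 / 7598 × 100 = 94.9724
Paasche component (current-period weights):
ΣP(Year 2)Q(Year 2) = 350×10 + 503×4 + 10×142 + 6×55 + 7×87 = 3500 + 2012 + 1420 + 330 + 609 = 7871
ΣP(Year 1)Q(Year 2) = 448×10 + 411×4 + 10×142 + 9×55 + 5×87 = 4480 + 1644 + 1420 + 495 + 435 = 8474
P = 7871 / 8474 × 100 = 92.8841
Fisher = √(L × P) = √(94.9724 × 92.8841) = 93.9224

93.92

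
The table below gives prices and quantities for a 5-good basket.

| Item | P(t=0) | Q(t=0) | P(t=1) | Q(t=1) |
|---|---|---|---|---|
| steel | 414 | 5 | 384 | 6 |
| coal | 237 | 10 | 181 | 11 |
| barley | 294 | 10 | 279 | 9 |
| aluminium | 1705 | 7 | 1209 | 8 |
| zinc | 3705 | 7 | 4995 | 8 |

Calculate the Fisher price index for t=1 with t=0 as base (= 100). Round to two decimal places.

110.50

Laspeyres component (base-period weights):
ΣP(t=1)Q(t=0) = 384×5 + 181×10 + 279×10 + 1209×7 + 4995×7 = 1920 + 1810 + 2790 + 8463 + 34965 = 49948
ΣP(t=0)Q(t=0) = 414×5 + 237×10 + 294×10 + 1705×7 + 3705×7 = 2070 + 2370 + 2940 + 11935 + 25935 = 45250
L = 49948 / 45250 × 100 = 110.3823
Paasche component (current-period weights):
ΣP(t=1)Q(t=1) = 384×6 + 181×11 + 279×9 + 1209×8 + 4995×8 = 2304 + 1991 + 2511 + 9672 + 39960 = 56438
ΣP(t=0)Q(t=1) = 414×6 + 237×11 + 294×9 + 1705×8 + 3705×8 = 2484 + 2607 + 2646 + 13640 + 29640 = 51017
P = 56438 / 51017 × 100 = 110.6259
Fisher = √(L × P) = √(110.3823 × 110.6259) = 110.5040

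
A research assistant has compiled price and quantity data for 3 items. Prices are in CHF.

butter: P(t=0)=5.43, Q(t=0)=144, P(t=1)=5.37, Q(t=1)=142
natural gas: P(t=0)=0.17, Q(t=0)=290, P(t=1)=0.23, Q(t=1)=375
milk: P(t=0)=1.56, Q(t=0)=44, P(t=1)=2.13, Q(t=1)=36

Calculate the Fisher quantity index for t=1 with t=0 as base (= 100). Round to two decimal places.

Laspeyres component (base-period weights):
ΣP(t=0)Q(t=1) = 5.43×142 + 0.17×375 + 1.56×36 = 771.06 + 63.75 + 56.16 = 890.97
ΣP(t=0)Q(t=0) = 5.43×144 + 0.17×290 + 1.56×44 = 781.92 + 49.3 + 68.64 = 899.86
L = 890.97 / 899.86 × 100 = 99.0121
Paasche component (current-period weights):
ΣP(t=1)Q(t=1) = 5.37×142 + 0.23×375 + 2.13×36 = 762.54 + 86.25 + 76.68 = 925.47
ΣP(t=1)Q(t=0) = 5.37×144 + 0.23×290 + 2.13×44 = 773.28 + 66.7 + 93.72 = 933.7
P = 925.47 / 933.7 × 100 = 99.1186
Fisher = √(L × P) = √(99.0121 × 99.1186) = 99.0653

99.07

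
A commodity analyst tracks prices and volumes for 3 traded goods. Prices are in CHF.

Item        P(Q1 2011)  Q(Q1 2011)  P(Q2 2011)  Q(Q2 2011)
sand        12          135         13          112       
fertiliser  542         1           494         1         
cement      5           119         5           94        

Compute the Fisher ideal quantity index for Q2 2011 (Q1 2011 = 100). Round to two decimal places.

Laspeyres component (base-period weights):
ΣP(Q1 2011)Q(Q2 2011) = 12×112 + 542×1 + 5×94 = 1344 + 542 + 470 = 2356
ΣP(Q1 2011)Q(Q1 2011) = 12×135 + 542×1 + 5×119 = 1620 + 542 + 595 = 2757
L = 2356 / 2757 × 100 = 85.4552
Paasche component (current-period weights):
ΣP(Q2 2011)Q(Q2 2011) = 13×112 + 494×1 + 5×94 = 1456 + 494 + 470 = 2420
ΣP(Q2 2011)Q(Q1 2011) = 13×135 + 494×1 + 5×119 = 1755 + 494 + 595 = 2844
P = 2420 / 2844 × 100 = 85.0914
Fisher = √(L × P) = √(85.4552 × 85.0914) = 85.2731

85.27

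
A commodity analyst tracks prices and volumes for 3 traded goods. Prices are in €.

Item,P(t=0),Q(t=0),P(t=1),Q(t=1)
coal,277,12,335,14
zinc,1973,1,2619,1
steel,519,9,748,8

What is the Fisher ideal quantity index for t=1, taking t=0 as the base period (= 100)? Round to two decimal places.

99.88

Laspeyres component (base-period weights):
ΣP(t=0)Q(t=1) = 277×14 + 1973×1 + 519×8 = 3878 + 1973 + 4152 = 10003
ΣP(t=0)Q(t=0) = 277×12 + 1973×1 + 519×9 = 3324 + 1973 + 4671 = 9968
L = 10003 / 9968 × 100 = 100.3511
Paasche component (current-period weights):
ΣP(t=1)Q(t=1) = 335×14 + 2619×1 + 748×8 = 4690 + 2619 + 5984 = 13293
ΣP(t=1)Q(t=0) = 335×12 + 2619×1 + 748×9 = 4020 + 2619 + 6732 = 13371
P = 13293 / 13371 × 100 = 99.4166
Fisher = √(L × P) = √(100.3511 × 99.4166) = 99.8828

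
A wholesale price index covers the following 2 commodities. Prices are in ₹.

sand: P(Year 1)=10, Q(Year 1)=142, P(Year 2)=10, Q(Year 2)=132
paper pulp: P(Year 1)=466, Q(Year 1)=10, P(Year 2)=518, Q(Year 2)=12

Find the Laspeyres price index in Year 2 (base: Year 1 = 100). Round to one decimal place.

108.6

Laspeyres price index uses base-period quantities as weights.
ΣP(Year 2)·Q(Year 1) = 10×142 + 518×10 = 1420 + 5180 = 6600
ΣP(Year 1)·Q(Year 1) = 10×142 + 466×10 = 1420 + 4660 = 6080
Index = 6600 / 6080 × 100 = 108.5526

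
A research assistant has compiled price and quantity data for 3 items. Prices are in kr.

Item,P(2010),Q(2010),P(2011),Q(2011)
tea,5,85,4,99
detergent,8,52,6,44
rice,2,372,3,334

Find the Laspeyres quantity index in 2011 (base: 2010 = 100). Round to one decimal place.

95.6

Laspeyres quantity index uses base-period prices as weights.
ΣP(2010)·Q(2011) = 5×99 + 8×44 + 2×334 = 495 + 352 + 668 = 1515
ΣP(2010)·Q(2010) = 5×85 + 8×52 + 2×372 = 425 + 416 + 744 = 1585
Index = 1515 / 1585 × 100 = 95.5836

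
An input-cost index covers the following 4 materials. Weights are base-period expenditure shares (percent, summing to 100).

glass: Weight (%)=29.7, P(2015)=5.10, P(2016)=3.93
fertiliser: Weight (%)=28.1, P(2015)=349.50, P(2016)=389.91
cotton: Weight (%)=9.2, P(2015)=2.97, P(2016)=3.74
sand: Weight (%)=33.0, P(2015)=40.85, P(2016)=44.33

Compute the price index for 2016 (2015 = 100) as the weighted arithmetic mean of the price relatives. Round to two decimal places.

glass: 29.7 × (3.93/5.10) = 29.7 × 0.770588 = 22.8865
fertiliser: 28.1 × (389.91/349.50) = 28.1 × 1.115622 = 31.3490
cotton: 9.2 × (3.74/2.97) = 9.2 × 1.259259 = 11.5852
sand: 33.0 × (44.33/40.85) = 33.0 × 1.085190 = 35.8113
Index = Σ wᵢ·(p₁ᵢ/p₀ᵢ) = 22.8865 + 31.3490 + 11.5852 + 35.8113 = 101.6319

101.63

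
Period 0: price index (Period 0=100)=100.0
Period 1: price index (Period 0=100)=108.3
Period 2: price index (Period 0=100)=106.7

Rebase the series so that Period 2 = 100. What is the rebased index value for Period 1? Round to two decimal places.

Rebased(Period 1) = 108.3 / 106.7 × 100 = 101.4995

101.50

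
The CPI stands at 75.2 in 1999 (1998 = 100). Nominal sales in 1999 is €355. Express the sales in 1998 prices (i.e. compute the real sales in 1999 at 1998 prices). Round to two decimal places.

Real = Nominal ÷ (Index/100) = 355 ÷ (75.2/100)
     = 355 ÷ 0.752 = 472.0745

472.07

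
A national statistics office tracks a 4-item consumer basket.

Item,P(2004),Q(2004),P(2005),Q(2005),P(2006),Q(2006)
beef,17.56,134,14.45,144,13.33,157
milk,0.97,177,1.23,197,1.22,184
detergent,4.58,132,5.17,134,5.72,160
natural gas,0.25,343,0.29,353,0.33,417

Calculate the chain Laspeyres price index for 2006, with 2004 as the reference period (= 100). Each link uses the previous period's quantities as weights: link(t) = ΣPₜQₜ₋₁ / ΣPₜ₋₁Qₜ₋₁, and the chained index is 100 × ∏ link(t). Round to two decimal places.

89.11

Link 2004→2005:
ΣP(2005)Q(2004) = 14.45×134 + 1.23×177 + 5.17×132 + 0.29×343 = 1936.3 + 217.71 + 682.44 + 99.47 = 2935.92
ΣP(2004)Q(2004) = 17.56×134 + 0.97×177 + 4.58×132 + 0.25×343 = 2353.04 + 171.69 + 604.56 + 85.75 = 3215.04
link = 2935.92/3215.04 = 0.913183
Link 2005→2006:
ΣP(2006)Q(2005) = 13.33×144 + 1.22×197 + 5.72×134 + 0.33×353 = 1919.52 + 240.34 + 766.48 + 116.49 = 3042.83
ΣP(2005)Q(2005) = 14.45×144 + 1.23×197 + 5.17×134 + 0.29×353 = 2080.8 + 242.31 + 692.78 + 102.37 = 3118.26
link = 3042.83/3118.26 = 0.975810
Chained index = 100 × 0.913183 × 0.975810 = 89.1093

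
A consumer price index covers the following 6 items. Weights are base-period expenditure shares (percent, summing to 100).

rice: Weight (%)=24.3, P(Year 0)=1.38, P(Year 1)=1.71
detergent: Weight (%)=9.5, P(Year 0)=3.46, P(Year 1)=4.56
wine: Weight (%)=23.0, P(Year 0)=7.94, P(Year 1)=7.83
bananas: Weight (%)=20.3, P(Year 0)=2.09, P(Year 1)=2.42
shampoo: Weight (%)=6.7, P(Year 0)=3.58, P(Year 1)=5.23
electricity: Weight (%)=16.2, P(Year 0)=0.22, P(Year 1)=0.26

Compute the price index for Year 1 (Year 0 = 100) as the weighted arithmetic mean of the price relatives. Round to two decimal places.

rice: 24.3 × (1.71/1.38) = 24.3 × 1.239130 = 30.1109
detergent: 9.5 × (4.56/3.46) = 9.5 × 1.317919 = 12.5202
wine: 23.0 × (7.83/7.94) = 23.0 × 0.986146 = 22.6814
bananas: 20.3 × (2.42/2.09) = 20.3 × 1.157895 = 23.5053
shampoo: 6.7 × (5.23/3.58) = 6.7 × 1.460894 = 9.7880
electricity: 16.2 × (0.26/0.22) = 16.2 × 1.181818 = 19.1455
Index = Σ wᵢ·(p₁ᵢ/p₀ᵢ) = 30.1109 + 12.5202 + 22.6814 + 23.5053 + 9.7880 + 19.1455 = 117.7512

117.75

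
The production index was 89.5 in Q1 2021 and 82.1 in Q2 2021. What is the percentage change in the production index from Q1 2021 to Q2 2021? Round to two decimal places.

-8.27%

Change = (82.1 − 89.5) / 89.5 × 100
       = -7.4 / 89.5 × 100 = -8.2682%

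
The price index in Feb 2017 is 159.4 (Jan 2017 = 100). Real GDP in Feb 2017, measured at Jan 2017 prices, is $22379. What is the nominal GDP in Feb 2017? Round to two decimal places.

Nominal = Real × (Index/100) = 22379 × (159.4/100)
        = 22379 × 1.594 = 35672.1260

35672.13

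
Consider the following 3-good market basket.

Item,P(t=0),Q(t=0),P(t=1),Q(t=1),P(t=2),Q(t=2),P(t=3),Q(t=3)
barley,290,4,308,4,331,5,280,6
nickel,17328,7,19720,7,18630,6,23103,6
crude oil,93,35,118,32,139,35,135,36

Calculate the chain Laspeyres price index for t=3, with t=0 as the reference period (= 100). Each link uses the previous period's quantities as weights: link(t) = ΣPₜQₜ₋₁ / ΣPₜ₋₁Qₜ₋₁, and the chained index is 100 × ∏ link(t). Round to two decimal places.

132.87

Link t=0→t=1:
ΣP(t=1)Q(t=0) = 308×4 + 19720×7 + 118×35 = 1232 + 138040 + 4130 = 143402
ΣP(t=0)Q(t=0) = 290×4 + 17328×7 + 93×35 = 1160 + 121296 + 3255 = 125711
link = 143402/125711 = 1.140728
Link t=1→t=2:
ΣP(t=2)Q(t=1) = 331×4 + 18630×7 + 139×32 = 1324 + 130410 + 4448 = 136182
ΣP(t=1)Q(t=1) = 308×4 + 19720×7 + 118×32 = 1232 + 138040 + 3776 = 143048
link = 136182/143048 = 0.952002
Link t=2→t=3:
ΣP(t=3)Q(t=2) = 280×5 + 23103×6 + 135×35 = 1400 + 138618 + 4725 = 144743
ΣP(t=2)Q(t=2) = 331×5 + 18630×6 + 139×35 = 1655 + 111780 + 4865 = 118300
link = 144743/118300 = 1.223525
Chained index = 100 × 1.140728 × 0.952002 × 1.223525 = 132.8718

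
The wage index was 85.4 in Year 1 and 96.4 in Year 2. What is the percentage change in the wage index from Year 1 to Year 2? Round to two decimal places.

Change = (96.4 − 85.4) / 85.4 × 100
       = 11.0 / 85.4 × 100 = 12.8806%

12.88%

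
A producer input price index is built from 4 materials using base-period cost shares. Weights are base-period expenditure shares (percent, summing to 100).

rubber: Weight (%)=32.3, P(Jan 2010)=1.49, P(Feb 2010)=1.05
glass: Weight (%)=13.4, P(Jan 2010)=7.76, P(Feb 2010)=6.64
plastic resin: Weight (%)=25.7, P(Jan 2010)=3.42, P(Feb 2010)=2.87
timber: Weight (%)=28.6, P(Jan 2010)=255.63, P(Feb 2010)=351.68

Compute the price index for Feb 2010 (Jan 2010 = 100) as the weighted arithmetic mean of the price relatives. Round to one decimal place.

95.1

rubber: 32.3 × (1.05/1.49) = 32.3 × 0.704698 = 22.7617
glass: 13.4 × (6.64/7.76) = 13.4 × 0.855670 = 11.4660
plastic resin: 25.7 × (2.87/3.42) = 25.7 × 0.839181 = 21.5670
timber: 28.6 × (351.68/255.63) = 28.6 × 1.375738 = 39.3461
Index = Σ wᵢ·(p₁ᵢ/p₀ᵢ) = 22.7617 + 11.4660 + 21.5670 + 39.3461 = 95.1408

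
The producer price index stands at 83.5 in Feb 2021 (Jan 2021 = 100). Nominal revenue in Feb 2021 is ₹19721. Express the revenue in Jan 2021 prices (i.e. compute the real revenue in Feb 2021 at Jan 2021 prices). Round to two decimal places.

23617.96

Real = Nominal ÷ (Index/100) = 19721 ÷ (83.5/100)
     = 19721 ÷ 0.835 = 23617.9641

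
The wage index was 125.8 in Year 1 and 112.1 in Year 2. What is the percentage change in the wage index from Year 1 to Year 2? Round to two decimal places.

Change = (112.1 − 125.8) / 125.8 × 100
       = -13.7 / 125.8 × 100 = -10.8903%

-10.89%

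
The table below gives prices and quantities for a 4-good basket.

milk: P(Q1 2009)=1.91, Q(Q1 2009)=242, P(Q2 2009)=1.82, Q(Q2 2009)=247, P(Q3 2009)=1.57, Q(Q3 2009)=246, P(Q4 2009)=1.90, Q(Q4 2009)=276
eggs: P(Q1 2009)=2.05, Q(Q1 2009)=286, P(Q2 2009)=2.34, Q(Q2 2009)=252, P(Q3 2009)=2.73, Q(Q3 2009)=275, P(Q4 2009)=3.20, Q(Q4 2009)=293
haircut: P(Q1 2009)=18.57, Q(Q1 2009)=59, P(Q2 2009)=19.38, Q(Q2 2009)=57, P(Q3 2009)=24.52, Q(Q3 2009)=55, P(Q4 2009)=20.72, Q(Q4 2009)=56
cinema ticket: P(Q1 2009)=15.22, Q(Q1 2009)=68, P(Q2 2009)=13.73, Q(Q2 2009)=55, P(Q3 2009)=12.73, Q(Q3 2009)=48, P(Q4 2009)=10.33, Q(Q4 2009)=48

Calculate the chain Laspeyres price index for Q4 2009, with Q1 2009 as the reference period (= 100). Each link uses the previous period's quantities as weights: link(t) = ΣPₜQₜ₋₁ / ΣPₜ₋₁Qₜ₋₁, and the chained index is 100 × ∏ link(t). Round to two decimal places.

Link Q1 2009→Q2 2009:
ΣP(Q2 2009)Q(Q1 2009) = 1.82×242 + 2.34×286 + 19.38×59 + 13.73×68 = 440.44 + 669.24 + 1143.42 + 933.64 = 3186.74
ΣP(Q1 2009)Q(Q1 2009) = 1.91×242 + 2.05×286 + 18.57×59 + 15.22×68 = 462.22 + 586.3 + 1095.63 + 1034.96 = 3179.11
link = 3186.74/3179.11 = 1.002400
Link Q2 2009→Q3 2009:
ΣP(Q3 2009)Q(Q2 2009) = 1.57×247 + 2.73×252 + 24.52×57 + 12.73×55 = 387.79 + 687.96 + 1397.64 + 700.15 = 3173.54
ΣP(Q2 2009)Q(Q2 2009) = 1.82×247 + 2.34×252 + 19.38×57 + 13.73×55 = 449.54 + 589.68 + 1104.66 + 755.15 = 2899.03
link = 3173.54/2899.03 = 1.094690
Link Q3 2009→Q4 2009:
ΣP(Q4 2009)Q(Q3 2009) = 1.90×246 + 3.20×275 + 20.72×55 + 10.33×48 = 467.4 + 880 + 1139.6 + 495.84 = 2982.84
ΣP(Q3 2009)Q(Q3 2009) = 1.57×246 + 2.73×275 + 24.52×55 + 12.73×48 = 386.22 + 750.75 + 1348.6 + 611.04 = 3096.61
link = 2982.84/3096.61 = 0.963260
Chained index = 100 × 1.002400 × 1.094690 × 0.963260 = 105.7002

105.70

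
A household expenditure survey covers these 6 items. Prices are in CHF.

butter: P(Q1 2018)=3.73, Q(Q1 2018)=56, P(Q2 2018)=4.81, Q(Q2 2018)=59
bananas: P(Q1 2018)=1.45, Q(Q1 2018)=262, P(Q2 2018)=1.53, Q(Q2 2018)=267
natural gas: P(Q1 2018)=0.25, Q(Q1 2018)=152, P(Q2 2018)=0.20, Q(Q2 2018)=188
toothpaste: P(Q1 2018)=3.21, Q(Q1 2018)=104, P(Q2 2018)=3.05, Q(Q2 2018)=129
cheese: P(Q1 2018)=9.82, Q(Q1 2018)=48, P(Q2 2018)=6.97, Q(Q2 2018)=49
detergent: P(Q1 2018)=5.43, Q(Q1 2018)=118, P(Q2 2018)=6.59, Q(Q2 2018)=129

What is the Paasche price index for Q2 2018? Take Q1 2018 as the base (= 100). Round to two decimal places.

Paasche price index uses current-period quantities as weights.
ΣP(Q2 2018)·Q(Q2 2018) = 4.81×59 + 1.53×267 + 0.20×188 + 3.05×129 + 6.97×49 + 6.59×129 = 283.79 + 408.51 + 37.6 + 393.45 + 341.53 + 850.11 = 2314.99
ΣP(Q1 2018)·Q(Q2 2018) = 3.73×59 + 1.45×267 + 0.25×188 + 3.21×129 + 9.82×49 + 5.43×129 = 220.07 + 387.15 + 47 + 414.09 + 481.18 + 700.47 = 2249.96
Index = 2314.99 / 2249.96 × 100 = 102.8903

102.89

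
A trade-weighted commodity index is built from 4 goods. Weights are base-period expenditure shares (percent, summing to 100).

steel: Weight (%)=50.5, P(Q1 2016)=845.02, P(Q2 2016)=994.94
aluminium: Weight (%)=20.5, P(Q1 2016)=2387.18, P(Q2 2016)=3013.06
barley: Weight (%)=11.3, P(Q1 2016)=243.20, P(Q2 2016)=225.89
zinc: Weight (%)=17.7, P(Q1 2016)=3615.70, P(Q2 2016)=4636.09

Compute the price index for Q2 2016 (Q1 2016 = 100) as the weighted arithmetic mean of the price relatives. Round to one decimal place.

118.5

steel: 50.5 × (994.94/845.02) = 50.5 × 1.177416 = 59.4595
aluminium: 20.5 × (3013.06/2387.18) = 20.5 × 1.262184 = 25.8748
barley: 11.3 × (225.89/243.20) = 11.3 × 0.928824 = 10.4957
zinc: 17.7 × (4636.09/3615.70) = 17.7 × 1.282211 = 22.6951
Index = Σ wᵢ·(p₁ᵢ/p₀ᵢ) = 59.4595 + 25.8748 + 10.4957 + 22.6951 = 118.5251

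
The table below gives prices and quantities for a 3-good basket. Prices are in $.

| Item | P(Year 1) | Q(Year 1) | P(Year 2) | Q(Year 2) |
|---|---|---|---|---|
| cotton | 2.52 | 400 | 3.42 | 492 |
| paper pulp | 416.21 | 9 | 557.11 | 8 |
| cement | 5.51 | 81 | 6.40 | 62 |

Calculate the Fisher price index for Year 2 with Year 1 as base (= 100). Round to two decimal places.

132.89

Laspeyres component (base-period weights):
ΣP(Year 2)Q(Year 1) = 3.42×400 + 557.11×9 + 6.40×81 = 1368 + 5013.99 + 518.4 = 6900.39
ΣP(Year 1)Q(Year 1) = 2.52×400 + 416.21×9 + 5.51×81 = 1008 + 3745.89 + 446.31 = 5200.2
L = 6900.39 / 5200.2 × 100 = 132.6947
Paasche component (current-period weights):
ΣP(Year 2)Q(Year 2) = 3.42×492 + 557.11×8 + 6.40×62 = 1682.64 + 4456.88 + 396.8 = 6536.32
ΣP(Year 1)Q(Year 2) = 2.52×492 + 416.21×8 + 5.51×62 = 1239.84 + 3329.68 + 341.62 = 4911.14
P = 6536.32 / 4911.14 × 100 = 133.0917
Fisher = √(L × P) = √(132.6947 × 133.0917) = 132.8931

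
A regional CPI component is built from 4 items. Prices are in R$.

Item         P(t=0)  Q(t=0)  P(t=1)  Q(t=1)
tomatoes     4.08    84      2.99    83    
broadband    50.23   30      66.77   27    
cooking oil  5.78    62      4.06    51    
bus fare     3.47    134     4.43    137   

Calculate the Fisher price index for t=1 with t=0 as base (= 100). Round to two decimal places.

Laspeyres component (base-period weights):
ΣP(t=1)Q(t=0) = 2.99×84 + 66.77×30 + 4.06×62 + 4.43×134 = 251.16 + 2003.1 + 251.72 + 593.62 = 3099.6
ΣP(t=0)Q(t=0) = 4.08×84 + 50.23×30 + 5.78×62 + 3.47×134 = 342.72 + 1506.9 + 358.36 + 464.98 = 2672.96
L = 3099.6 / 2672.96 × 100 = 115.9613
Paasche component (current-period weights):
ΣP(t=1)Q(t=1) = 2.99×83 + 66.77×27 + 4.06×51 + 4.43×137 = 248.17 + 1802.79 + 207.06 + 606.91 = 2864.93
ΣP(t=0)Q(t=1) = 4.08×83 + 50.23×27 + 5.78×51 + 3.47×137 = 338.64 + 1356.21 + 294.78 + 475.39 = 2465.02
P = 2864.93 / 2465.02 × 100 = 116.2234
Fisher = √(L × P) = √(115.9613 × 116.2234) = 116.0923

116.09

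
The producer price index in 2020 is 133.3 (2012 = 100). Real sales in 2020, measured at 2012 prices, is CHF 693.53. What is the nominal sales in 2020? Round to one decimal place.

Nominal = Real × (Index/100) = 693.53 × (133.3/100)
        = 693.53 × 1.333 = 924.4755

924.5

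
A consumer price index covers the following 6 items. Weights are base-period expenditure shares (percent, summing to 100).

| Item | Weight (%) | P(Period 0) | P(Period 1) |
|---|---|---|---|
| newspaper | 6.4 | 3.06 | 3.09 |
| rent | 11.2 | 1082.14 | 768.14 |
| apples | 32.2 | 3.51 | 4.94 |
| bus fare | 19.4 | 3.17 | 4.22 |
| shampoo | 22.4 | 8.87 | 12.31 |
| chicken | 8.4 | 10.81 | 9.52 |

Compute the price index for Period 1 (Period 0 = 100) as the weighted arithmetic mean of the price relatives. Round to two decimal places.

124.04

newspaper: 6.4 × (3.09/3.06) = 6.4 × 1.009804 = 6.4627
rent: 11.2 × (768.14/1082.14) = 11.2 × 0.709834 = 7.9501
apples: 32.2 × (4.94/3.51) = 32.2 × 1.407407 = 45.3185
bus fare: 19.4 × (4.22/3.17) = 19.4 × 1.331230 = 25.8259
shampoo: 22.4 × (12.31/8.87) = 22.4 × 1.387824 = 31.0873
chicken: 8.4 × (9.52/10.81) = 8.4 × 0.880666 = 7.3976
Index = Σ wᵢ·(p₁ᵢ/p₀ᵢ) = 6.4627 + 7.9501 + 45.3185 + 25.8259 + 31.0873 + 7.3976 = 124.0421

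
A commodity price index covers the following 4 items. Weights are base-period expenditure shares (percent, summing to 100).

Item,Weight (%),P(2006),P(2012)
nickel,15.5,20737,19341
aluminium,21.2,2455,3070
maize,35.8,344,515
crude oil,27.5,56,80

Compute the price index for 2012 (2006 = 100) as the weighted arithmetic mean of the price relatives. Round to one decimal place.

133.8

nickel: 15.5 × (19341/20737) = 15.5 × 0.932681 = 14.4566
aluminium: 21.2 × (3070/2455) = 21.2 × 1.250509 = 26.5108
maize: 35.8 × (515/344) = 35.8 × 1.497093 = 53.5959
crude oil: 27.5 × (80/56) = 27.5 × 1.428571 = 39.2857
Index = Σ wᵢ·(p₁ᵢ/p₀ᵢ) = 14.4566 + 26.5108 + 53.5959 + 39.2857 = 133.8490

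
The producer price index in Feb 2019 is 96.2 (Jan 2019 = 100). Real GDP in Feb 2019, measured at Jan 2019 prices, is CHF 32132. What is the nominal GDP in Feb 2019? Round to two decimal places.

Nominal = Real × (Index/100) = 32132 × (96.2/100)
        = 32132 × 0.962 = 30910.9840

30910.98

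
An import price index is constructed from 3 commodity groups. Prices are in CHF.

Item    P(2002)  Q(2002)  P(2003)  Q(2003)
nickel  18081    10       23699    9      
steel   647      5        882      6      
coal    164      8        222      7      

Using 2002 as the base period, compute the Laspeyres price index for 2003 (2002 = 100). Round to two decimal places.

131.19

Laspeyres price index uses base-period quantities as weights.
ΣP(2003)·Q(2002) = 23699×10 + 882×5 + 222×8 = 236990 + 4410 + 1776 = 243176
ΣP(2002)·Q(2002) = 18081×10 + 647×5 + 164×8 = 180810 + 3235 + 1312 = 185357
Index = 243176 / 185357 × 100 = 131.1933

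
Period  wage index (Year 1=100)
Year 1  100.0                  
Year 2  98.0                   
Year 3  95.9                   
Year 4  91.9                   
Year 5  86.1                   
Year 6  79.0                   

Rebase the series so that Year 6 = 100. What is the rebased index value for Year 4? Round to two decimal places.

Rebased(Year 4) = 91.9 / 79.0 × 100 = 116.3291

116.33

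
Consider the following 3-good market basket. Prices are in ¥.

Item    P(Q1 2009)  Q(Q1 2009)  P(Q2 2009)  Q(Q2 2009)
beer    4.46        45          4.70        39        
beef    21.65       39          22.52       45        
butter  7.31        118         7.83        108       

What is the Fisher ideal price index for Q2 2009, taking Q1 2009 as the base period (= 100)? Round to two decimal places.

105.48

Laspeyres component (base-period weights):
ΣP(Q2 2009)Q(Q1 2009) = 4.70×45 + 22.52×39 + 7.83×118 = 211.5 + 878.28 + 923.94 = 2013.72
ΣP(Q1 2009)Q(Q1 2009) = 4.46×45 + 21.65×39 + 7.31×118 = 200.7 + 844.35 + 862.58 = 1907.63
L = 2013.72 / 1907.63 × 100 = 105.5614
Paasche component (current-period weights):
ΣP(Q2 2009)Q(Q2 2009) = 4.70×39 + 22.52×45 + 7.83×108 = 183.3 + 1013.4 + 845.64 = 2042.34
ΣP(Q1 2009)Q(Q2 2009) = 4.46×39 + 21.65×45 + 7.31×108 = 173.94 + 974.25 + 789.48 = 1937.67
P = 2042.34 / 1937.67 × 100 = 105.4018
Fisher = √(L × P) = √(105.5614 × 105.4018) = 105.4816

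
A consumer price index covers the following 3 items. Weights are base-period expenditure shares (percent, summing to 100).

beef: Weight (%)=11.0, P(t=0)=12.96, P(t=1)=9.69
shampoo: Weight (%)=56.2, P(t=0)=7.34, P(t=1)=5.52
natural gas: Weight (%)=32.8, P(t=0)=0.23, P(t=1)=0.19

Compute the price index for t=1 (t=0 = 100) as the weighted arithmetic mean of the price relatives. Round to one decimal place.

77.6

beef: 11.0 × (9.69/12.96) = 11.0 × 0.747685 = 8.2245
shampoo: 56.2 × (5.52/7.34) = 56.2 × 0.752044 = 42.2649
natural gas: 32.8 × (0.19/0.23) = 32.8 × 0.826087 = 27.0957
Index = Σ wᵢ·(p₁ᵢ/p₀ᵢ) = 8.2245 + 42.2649 + 27.0957 = 77.5850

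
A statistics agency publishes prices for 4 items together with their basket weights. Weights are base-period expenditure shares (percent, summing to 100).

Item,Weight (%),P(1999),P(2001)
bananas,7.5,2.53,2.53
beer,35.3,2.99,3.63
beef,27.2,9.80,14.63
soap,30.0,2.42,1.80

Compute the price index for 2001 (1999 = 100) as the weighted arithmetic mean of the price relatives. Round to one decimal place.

bananas: 7.5 × (2.53/2.53) = 7.5 × 1.000000 = 7.5000
beer: 35.3 × (3.63/2.99) = 35.3 × 1.214047 = 42.8559
beef: 27.2 × (14.63/9.80) = 27.2 × 1.492857 = 40.6057
soap: 30.0 × (1.80/2.42) = 30.0 × 0.743802 = 22.3140
Index = Σ wᵢ·(p₁ᵢ/p₀ᵢ) = 7.5000 + 42.8559 + 40.6057 + 22.3140 = 113.2756

113.3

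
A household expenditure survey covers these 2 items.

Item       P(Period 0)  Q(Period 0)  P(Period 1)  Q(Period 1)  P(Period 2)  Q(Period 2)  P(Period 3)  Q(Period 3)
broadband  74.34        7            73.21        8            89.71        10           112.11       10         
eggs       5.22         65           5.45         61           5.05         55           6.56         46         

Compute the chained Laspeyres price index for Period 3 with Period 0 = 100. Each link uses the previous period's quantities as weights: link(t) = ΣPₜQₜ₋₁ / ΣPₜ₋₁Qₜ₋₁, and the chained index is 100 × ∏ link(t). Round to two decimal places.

Link Period 0→Period 1:
ΣP(Period 1)Q(Period 0) = 73.21×7 + 5.45×65 = 512.47 + 354.25 = 866.72
ΣP(Period 0)Q(Period 0) = 74.34×7 + 5.22×65 = 520.38 + 339.3 = 859.68
link = 866.72/859.68 = 1.008189
Link Period 1→Period 2:
ΣP(Period 2)Q(Period 1) = 89.71×8 + 5.05×61 = 717.68 + 308.05 = 1025.73
ΣP(Period 1)Q(Period 1) = 73.21×8 + 5.45×61 = 585.68 + 332.45 = 918.13
link = 1025.73/918.13 = 1.117195
Link Period 2→Period 3:
ΣP(Period 3)Q(Period 2) = 112.11×10 + 6.56×55 = 1121.1 + 360.8 = 1481.9
ΣP(Period 2)Q(Period 2) = 89.71×10 + 5.05×55 = 897.1 + 277.75 = 1174.85
link = 1481.9/1174.85 = 1.261353
Chained index = 100 × 1.008189 × 1.117195 × 1.261353 = 142.0716

142.07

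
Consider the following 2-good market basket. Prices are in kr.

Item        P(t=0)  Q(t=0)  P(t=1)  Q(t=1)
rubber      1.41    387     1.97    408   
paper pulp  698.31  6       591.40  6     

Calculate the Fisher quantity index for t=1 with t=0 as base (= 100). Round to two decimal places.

100.79

Laspeyres component (base-period weights):
ΣP(t=0)Q(t=1) = 1.41×408 + 698.31×6 = 575.28 + 4189.86 = 4765.14
ΣP(t=0)Q(t=0) = 1.41×387 + 698.31×6 = 545.67 + 4189.86 = 4735.53
L = 4765.14 / 4735.53 × 100 = 100.6253
Paasche component (current-period weights):
ΣP(t=1)Q(t=1) = 1.97×408 + 591.40×6 = 803.76 + 3548.4 = 4352.16
ΣP(t=1)Q(t=0) = 1.97×387 + 591.40×6 = 762.39 + 3548.4 = 4310.79
P = 4352.16 / 4310.79 × 100 = 100.9597
Fisher = √(L × P) = √(100.6253 × 100.9597) = 100.7923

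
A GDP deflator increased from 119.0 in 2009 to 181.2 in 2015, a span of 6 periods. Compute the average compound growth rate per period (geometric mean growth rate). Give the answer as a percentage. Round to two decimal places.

Growth factor = (181.2/119.0)^(1/6) = (1.522689)^(1/6) = 1.072594
Growth rate = 1.072594 − 1 = 0.072594 = 7.2594%

7.26%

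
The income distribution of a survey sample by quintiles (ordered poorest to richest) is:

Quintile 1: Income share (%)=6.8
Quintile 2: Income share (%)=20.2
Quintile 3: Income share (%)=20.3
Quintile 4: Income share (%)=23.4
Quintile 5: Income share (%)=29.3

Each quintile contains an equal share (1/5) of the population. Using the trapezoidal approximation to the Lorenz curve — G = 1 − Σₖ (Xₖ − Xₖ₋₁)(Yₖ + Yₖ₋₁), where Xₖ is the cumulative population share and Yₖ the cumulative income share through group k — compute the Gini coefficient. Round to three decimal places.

0.193

Cumulative income shares Yₖ: 0.0680, 0.2700, 0.4730, 0.7070, 1.0000
Σ (Xₖ−Xₖ₋₁)(Yₖ+Yₖ₋₁) = (1/5)(0.0680+0.0000) + (1/5)(0.2700+0.0680) + (1/5)(0.4730+0.2700) + (1/5)(0.7070+0.4730) + (1/5)(1.0000+0.7070)
  = 0.0136 + 0.0676 + 0.1486 + 0.2360 + 0.3414 = 0.8072
G = 1 − 0.8072 = 0.1928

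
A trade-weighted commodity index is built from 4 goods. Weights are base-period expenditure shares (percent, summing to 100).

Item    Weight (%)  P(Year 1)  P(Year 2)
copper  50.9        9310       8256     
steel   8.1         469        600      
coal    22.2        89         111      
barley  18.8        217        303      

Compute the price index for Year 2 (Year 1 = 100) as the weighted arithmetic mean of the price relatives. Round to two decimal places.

copper: 50.9 × (8256/9310) = 50.9 × 0.886788 = 45.1375
steel: 8.1 × (600/469) = 8.1 × 1.279318 = 10.3625
coal: 22.2 × (111/89) = 22.2 × 1.247191 = 27.6876
barley: 18.8 × (303/217) = 18.8 × 1.396313 = 26.2507
Index = Σ wᵢ·(p₁ᵢ/p₀ᵢ) = 45.1375 + 10.3625 + 27.6876 + 26.2507 = 109.4383

109.44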